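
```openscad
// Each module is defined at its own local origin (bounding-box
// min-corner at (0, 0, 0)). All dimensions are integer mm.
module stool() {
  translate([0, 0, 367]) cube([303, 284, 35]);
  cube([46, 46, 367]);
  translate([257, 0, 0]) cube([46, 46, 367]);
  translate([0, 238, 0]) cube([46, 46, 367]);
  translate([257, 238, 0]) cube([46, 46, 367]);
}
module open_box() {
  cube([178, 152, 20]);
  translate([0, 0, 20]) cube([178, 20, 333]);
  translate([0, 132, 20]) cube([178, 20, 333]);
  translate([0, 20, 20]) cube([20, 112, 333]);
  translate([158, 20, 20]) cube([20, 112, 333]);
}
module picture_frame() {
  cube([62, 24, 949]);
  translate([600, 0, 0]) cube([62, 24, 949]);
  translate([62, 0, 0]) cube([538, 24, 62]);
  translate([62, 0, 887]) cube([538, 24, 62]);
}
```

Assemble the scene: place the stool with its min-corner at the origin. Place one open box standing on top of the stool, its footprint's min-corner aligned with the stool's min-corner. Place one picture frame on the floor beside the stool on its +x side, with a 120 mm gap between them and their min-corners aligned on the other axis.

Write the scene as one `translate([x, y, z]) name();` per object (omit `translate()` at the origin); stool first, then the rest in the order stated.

stool();
translate([0, 0, 402]) open_box();
translate([423, 0, 0]) picture_frame();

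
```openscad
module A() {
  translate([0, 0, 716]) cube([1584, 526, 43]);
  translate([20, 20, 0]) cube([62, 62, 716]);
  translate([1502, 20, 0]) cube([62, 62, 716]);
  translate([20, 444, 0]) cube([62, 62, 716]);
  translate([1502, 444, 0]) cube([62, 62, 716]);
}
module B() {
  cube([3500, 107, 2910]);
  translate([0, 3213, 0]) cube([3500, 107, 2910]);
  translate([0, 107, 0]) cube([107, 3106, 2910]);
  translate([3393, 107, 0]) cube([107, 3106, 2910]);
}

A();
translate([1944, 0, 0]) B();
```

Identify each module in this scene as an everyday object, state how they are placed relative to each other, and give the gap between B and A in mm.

The house frame's nearest face is 360 mm from the table's +x face.

A is a table. B is a house frame. The house frame is on the floor beside the table on its +x side. The gap between the house frame and the table is 360 mm.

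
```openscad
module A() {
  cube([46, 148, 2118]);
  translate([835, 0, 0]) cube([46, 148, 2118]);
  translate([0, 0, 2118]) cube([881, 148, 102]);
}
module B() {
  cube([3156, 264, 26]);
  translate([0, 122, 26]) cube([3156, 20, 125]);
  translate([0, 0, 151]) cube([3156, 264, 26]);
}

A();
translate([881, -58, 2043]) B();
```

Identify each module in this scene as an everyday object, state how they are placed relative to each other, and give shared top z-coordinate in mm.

Both tops at z = 2220 mm.

A is a door frame. B is an I-beam. The I-beam is beside the door frame with their tops flush at z = 2220. The shared top z-coordinate is 2220 mm.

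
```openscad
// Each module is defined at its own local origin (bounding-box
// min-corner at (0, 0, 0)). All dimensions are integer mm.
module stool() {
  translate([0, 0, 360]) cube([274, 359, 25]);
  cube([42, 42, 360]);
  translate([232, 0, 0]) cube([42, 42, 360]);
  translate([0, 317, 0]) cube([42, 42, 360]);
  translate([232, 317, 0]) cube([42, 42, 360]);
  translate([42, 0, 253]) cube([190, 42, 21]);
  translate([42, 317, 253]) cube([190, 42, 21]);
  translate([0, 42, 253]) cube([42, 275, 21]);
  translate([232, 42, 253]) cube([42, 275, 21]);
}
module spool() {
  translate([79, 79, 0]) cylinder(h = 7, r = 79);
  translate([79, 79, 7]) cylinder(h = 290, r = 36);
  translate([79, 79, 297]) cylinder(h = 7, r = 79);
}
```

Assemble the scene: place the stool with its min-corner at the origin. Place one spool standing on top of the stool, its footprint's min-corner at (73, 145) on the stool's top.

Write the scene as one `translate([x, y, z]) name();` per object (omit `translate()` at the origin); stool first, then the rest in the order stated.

stool();
translate([73, 145, 385]) spool();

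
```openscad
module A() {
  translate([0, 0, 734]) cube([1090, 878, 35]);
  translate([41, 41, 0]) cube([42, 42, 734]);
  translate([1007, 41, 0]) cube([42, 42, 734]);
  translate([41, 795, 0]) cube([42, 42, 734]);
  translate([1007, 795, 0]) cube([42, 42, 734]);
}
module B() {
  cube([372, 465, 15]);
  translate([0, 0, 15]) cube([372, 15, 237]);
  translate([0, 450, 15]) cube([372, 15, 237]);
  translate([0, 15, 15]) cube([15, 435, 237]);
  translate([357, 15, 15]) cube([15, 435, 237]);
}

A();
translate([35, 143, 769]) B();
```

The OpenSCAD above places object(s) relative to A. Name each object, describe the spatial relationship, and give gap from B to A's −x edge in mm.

The open box's min-x is at 35; the table's min-x is 0; gap = 35 mm.

A is a table. B is an open box. The open box is on top of the table. The gap from the open box to the table's −x edge is 35 mm.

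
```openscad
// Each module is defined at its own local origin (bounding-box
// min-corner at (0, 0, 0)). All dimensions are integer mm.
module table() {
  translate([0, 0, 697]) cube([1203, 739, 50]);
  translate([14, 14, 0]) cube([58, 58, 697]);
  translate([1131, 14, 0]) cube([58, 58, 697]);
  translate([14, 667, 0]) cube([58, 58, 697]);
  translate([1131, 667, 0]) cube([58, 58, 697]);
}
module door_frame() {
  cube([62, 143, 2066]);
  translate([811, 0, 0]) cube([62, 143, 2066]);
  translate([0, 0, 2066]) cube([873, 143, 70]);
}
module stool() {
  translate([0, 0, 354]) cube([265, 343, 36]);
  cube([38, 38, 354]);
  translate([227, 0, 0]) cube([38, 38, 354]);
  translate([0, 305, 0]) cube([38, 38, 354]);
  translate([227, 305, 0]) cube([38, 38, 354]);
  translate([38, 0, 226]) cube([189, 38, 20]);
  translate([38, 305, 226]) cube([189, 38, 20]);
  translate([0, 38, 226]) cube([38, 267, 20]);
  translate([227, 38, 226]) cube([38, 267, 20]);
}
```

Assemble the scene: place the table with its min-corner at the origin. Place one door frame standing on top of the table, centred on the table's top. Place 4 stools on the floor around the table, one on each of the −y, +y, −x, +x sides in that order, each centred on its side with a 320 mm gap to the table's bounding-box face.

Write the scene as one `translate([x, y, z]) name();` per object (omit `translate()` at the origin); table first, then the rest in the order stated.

table();
translate([165, 298, 747]) door_frame();
translate([469, -663, 0]) stool();
translate([469, 1059, 0]) stool();
translate([-585, 198, 0]) stool();
translate([1523, 198, 0]) stool();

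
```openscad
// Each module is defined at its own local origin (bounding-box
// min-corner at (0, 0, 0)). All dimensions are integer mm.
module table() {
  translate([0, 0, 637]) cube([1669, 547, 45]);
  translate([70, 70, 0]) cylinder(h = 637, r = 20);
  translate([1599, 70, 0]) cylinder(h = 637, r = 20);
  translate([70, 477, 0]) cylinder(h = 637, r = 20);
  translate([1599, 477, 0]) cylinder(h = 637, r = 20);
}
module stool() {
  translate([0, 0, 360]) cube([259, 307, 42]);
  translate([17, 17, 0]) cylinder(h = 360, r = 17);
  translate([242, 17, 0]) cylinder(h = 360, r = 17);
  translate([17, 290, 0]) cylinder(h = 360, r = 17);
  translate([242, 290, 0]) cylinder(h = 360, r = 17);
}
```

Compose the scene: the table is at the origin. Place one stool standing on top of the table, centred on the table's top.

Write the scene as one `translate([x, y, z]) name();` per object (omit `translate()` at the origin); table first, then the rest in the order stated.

table();
translate([705, 120, 682]) stool();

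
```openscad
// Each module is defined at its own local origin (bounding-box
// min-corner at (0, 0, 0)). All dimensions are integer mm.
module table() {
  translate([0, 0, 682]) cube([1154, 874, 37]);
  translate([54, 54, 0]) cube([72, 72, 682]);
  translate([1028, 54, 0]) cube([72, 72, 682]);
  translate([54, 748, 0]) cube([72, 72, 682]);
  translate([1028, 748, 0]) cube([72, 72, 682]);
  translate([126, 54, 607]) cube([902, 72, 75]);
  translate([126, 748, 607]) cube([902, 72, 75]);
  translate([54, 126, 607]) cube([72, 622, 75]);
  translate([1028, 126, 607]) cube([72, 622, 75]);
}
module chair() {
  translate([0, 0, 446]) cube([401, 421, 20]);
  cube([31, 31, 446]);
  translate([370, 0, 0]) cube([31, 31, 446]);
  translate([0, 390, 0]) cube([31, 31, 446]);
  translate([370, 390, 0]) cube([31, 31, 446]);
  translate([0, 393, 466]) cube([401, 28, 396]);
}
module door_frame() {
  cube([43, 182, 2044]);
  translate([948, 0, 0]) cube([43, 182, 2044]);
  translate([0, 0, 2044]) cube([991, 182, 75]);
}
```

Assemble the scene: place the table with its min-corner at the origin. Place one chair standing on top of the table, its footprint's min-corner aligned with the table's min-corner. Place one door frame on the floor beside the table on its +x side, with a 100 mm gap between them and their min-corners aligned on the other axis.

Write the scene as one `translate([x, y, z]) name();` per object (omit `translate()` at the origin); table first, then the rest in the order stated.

table();
translate([0, 0, 719]) chair();
translate([1254, 0, 0]) door_frame();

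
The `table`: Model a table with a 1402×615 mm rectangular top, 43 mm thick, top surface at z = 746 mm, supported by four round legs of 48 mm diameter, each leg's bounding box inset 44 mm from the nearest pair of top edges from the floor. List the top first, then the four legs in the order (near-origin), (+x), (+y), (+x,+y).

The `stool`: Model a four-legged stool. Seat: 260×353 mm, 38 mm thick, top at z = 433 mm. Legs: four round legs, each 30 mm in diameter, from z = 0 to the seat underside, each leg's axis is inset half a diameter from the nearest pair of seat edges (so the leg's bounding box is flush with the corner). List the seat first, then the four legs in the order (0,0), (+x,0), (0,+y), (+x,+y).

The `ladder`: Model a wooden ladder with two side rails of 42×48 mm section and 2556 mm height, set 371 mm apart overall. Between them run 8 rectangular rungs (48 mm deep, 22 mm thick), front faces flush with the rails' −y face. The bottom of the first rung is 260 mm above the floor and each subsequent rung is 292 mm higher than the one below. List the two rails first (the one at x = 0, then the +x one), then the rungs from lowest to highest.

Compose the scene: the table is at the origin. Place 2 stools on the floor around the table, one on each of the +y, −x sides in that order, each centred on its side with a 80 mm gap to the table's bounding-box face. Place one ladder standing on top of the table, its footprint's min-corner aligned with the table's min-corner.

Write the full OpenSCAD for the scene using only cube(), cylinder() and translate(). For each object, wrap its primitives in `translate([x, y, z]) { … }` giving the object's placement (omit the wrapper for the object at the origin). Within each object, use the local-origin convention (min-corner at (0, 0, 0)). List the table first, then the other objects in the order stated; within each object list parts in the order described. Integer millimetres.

translate([0, 0, 703]) cube([1402, 615, 43]);
translate([68, 68, 0]) cylinder(h = 703, r = 24);
translate([1334, 68, 0]) cylinder(h = 703, r = 24);
translate([68, 547, 0]) cylinder(h = 703, r = 24);
translate([1334, 547, 0]) cylinder(h = 703, r = 24);
translate([571, 695, 0]) {
  translate([0, 0, 395]) cube([260, 353, 38]);
  translate([15, 15, 0]) cylinder(h = 395, r = 15);
  translate([245, 15, 0]) cylinder(h = 395, r = 15);
  translate([15, 338, 0]) cylinder(h = 395, r = 15);
  translate([245, 338, 0]) cylinder(h = 395, r = 15);
}
translate([-340, 131, 0]) {
  translate([0, 0, 395]) cube([260, 353, 38]);
  translate([15, 15, 0]) cylinder(h = 395, r = 15);
  translate([245, 15, 0]) cylinder(h = 395, r = 15);
  translate([15, 338, 0]) cylinder(h = 395, r = 15);
  translate([245, 338, 0]) cylinder(h = 395, r = 15);
}
translate([0, 0, 746]) {
  cube([42, 48, 2556]);
  translate([329, 0, 0]) cube([42, 48, 2556]);
  translate([42, 0, 260]) cube([287, 48, 22]);
  translate([42, 0, 552]) cube([287, 48, 22]);
  translate([42, 0, 844]) cube([287, 48, 22]);
  translate([42, 0, 1136]) cube([287, 48, 22]);
  translate([42, 0, 1428]) cube([287, 48, 22]);
  translate([42, 0, 1720]) cube([287, 48, 22]);
  translate([42, 0, 2012]) cube([287, 48, 22]);
  translate([42, 0, 2304]) cube([287, 48, 22]);
}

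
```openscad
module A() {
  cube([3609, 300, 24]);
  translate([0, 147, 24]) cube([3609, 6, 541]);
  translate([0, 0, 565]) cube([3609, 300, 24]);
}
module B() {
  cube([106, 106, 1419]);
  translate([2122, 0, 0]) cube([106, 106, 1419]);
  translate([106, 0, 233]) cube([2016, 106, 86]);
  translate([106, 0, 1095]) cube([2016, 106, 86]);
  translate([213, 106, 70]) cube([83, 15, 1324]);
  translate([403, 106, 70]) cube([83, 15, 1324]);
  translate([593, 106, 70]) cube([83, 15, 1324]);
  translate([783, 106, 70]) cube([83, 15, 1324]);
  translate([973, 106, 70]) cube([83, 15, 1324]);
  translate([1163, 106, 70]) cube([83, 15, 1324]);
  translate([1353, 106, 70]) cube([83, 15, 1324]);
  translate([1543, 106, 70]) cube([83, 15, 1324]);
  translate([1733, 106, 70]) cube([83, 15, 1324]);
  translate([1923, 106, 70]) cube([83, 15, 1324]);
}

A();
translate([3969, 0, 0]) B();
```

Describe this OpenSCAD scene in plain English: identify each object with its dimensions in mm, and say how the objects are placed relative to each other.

A is an I-beam lying along x, 3609 mm long. Overall section height 589 mm. Two flanges 300 mm wide (y) and 24 mm thick, one on the floor and one at the top; a web 6 mm thick runs between them, centred on the flange width.

B is a fence section. Two 106×106 mm posts, 1419 mm tall, stand on the floor with a clear span of 2016 mm between their inner faces. Two horizontal rails of 106×86 mm section span the gap between the posts with their undersides at z = 233 mm and z = 1095 mm, flush with the posts' −y face. 10 pickets, each 83 mm wide, 15 mm thick and 1324 mm tall, are fixed to the +y face of the rails with their bottoms at z = 70 mm, evenly spaced across the span with equal gaps (rounded down to the nearest mm) at the −x end and between each pair — any rounding remainder accumulates at the +x end.

The fence section is on the floor beside the I-beam on its +x side.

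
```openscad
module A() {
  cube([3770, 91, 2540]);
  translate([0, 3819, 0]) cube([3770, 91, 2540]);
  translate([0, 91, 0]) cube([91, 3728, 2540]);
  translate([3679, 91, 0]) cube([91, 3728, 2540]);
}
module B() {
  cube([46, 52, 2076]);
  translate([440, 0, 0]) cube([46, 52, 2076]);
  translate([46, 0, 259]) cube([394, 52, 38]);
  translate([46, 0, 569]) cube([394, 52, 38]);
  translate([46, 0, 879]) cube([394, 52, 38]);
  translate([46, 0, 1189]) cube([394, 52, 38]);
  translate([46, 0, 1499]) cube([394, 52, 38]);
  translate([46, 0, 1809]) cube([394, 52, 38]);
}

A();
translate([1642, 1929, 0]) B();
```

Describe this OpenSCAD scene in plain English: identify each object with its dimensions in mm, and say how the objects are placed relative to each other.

A is the wall frame of a small rectangular building: four walls, each 2540 mm tall and 91 mm thick, enclosing a footprint 3770 mm (x) by 3910 mm (y) outside-to-outside, with no floor or roof. The front and back walls (the −y and +y sides) span the full width; the two side walls fit between them.

B is a straight ladder. Two 46×52 mm vertical rails, 2076 mm tall, stand 486 mm apart (outside-to-outside) with their front faces coplanar on the −y side. 6 rungs, each 52 mm deep and 38 mm tall, span between the inner faces of the rails, front faces flush with the rails. The lowest rung's underside is at z = 259 mm and rungs are spaced 310 mm apart (underside to underside).

The ladder sits inside the house frame, centred.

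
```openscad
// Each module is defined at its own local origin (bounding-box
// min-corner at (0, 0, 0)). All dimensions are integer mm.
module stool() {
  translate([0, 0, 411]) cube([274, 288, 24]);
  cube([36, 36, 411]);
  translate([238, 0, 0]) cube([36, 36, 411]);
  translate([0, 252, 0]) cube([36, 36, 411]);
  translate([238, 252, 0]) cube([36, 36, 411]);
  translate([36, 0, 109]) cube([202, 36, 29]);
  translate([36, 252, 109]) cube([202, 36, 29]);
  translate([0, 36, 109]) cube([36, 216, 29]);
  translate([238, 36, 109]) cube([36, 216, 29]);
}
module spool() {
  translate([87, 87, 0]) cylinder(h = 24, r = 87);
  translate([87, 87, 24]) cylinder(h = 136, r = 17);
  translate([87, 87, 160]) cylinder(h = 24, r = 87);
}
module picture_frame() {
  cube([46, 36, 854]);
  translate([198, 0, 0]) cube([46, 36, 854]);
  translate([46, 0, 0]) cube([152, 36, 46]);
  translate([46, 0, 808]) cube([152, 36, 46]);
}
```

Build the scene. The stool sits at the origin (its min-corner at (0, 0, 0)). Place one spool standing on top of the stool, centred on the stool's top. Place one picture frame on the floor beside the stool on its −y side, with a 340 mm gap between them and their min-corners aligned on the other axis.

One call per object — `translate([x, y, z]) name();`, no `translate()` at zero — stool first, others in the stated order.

stool();
translate([50, 57, 435]) spool();
translate([0, -376, 0]) picture_frame();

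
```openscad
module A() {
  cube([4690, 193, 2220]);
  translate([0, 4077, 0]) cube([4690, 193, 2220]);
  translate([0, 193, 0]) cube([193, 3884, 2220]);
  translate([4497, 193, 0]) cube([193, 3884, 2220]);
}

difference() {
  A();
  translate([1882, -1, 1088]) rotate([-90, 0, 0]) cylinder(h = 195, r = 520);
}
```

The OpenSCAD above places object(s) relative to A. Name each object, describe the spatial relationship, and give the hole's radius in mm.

A is a house frame. The house frame has a circular hole through its front wall. The hole's radius is 520 mm.

The subtracted cylinder has r = 520 mm.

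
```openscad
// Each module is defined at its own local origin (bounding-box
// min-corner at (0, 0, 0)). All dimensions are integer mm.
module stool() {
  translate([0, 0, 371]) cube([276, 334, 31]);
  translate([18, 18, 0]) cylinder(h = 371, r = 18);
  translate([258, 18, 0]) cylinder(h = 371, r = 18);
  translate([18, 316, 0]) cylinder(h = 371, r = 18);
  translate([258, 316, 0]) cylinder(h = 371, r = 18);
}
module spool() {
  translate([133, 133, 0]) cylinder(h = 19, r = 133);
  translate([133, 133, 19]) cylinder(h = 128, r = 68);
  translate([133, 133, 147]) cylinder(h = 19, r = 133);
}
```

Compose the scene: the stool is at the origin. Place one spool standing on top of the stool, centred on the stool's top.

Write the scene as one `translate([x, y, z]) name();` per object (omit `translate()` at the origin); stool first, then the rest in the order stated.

stool();
translate([5, 34, 402]) spool();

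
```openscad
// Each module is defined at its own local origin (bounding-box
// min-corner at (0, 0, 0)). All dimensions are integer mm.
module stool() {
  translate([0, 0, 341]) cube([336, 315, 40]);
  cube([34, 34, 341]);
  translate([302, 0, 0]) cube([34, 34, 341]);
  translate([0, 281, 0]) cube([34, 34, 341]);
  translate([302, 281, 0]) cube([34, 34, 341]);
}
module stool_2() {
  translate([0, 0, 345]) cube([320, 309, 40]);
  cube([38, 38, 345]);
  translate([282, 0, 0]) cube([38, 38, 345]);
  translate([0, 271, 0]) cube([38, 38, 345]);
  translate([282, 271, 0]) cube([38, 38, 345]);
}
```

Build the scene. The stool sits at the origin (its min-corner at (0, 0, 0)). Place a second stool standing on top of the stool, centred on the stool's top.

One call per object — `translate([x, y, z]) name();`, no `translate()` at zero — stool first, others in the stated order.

stool();
translate([8, 3, 381]) stool_2();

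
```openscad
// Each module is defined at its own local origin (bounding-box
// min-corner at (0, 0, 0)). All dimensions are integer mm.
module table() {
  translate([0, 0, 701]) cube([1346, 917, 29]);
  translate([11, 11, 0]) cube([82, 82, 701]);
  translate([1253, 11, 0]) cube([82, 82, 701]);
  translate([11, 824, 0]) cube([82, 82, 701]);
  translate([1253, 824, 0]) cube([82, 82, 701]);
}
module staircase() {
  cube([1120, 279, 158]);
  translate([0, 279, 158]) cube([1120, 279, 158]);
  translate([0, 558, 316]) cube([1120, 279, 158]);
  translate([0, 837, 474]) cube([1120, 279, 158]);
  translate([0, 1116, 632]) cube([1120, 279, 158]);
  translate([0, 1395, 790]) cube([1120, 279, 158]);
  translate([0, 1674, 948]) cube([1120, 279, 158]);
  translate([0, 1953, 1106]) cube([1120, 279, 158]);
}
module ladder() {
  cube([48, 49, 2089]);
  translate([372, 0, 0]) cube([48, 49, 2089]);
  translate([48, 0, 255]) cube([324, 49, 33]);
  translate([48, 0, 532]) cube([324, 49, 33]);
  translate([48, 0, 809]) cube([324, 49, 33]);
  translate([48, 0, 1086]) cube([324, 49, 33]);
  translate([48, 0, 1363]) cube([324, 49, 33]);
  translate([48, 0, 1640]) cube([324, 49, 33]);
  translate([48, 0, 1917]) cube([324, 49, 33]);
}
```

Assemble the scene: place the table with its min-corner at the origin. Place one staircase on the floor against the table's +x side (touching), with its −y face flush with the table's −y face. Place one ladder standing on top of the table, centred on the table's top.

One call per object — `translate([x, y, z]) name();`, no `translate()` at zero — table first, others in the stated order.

table();
translate([1346, 0, 0]) staircase();
translate([463, 434, 730]) ladder();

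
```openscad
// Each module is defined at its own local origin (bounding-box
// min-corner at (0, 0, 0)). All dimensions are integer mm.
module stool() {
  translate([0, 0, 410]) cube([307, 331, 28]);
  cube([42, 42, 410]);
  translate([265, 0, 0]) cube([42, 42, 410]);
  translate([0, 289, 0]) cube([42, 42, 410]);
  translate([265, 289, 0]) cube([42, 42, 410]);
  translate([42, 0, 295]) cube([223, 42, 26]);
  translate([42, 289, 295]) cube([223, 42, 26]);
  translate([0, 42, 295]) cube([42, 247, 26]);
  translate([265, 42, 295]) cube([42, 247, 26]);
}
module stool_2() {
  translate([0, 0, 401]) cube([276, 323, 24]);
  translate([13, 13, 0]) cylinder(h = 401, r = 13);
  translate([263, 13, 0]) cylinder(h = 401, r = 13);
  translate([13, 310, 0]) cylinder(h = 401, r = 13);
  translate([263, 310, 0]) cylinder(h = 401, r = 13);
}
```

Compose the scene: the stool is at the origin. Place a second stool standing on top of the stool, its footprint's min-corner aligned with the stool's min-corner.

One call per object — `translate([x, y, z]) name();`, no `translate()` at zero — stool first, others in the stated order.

stool();
translate([0, 0, 438]) stool_2();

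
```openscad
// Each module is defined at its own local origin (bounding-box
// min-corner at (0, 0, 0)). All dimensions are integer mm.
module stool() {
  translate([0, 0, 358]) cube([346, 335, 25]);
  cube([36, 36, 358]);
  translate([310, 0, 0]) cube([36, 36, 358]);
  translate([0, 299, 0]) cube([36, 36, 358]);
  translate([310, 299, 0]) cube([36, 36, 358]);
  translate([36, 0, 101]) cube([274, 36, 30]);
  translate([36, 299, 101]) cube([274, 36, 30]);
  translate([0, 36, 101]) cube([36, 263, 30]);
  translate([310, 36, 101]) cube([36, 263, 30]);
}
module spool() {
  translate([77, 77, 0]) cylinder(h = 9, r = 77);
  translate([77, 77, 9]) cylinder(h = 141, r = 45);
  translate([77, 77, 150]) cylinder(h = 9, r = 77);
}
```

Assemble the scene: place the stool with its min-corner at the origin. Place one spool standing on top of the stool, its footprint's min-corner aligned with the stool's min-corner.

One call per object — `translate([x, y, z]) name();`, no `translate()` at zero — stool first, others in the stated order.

stool();
translate([0, 0, 383]) spool();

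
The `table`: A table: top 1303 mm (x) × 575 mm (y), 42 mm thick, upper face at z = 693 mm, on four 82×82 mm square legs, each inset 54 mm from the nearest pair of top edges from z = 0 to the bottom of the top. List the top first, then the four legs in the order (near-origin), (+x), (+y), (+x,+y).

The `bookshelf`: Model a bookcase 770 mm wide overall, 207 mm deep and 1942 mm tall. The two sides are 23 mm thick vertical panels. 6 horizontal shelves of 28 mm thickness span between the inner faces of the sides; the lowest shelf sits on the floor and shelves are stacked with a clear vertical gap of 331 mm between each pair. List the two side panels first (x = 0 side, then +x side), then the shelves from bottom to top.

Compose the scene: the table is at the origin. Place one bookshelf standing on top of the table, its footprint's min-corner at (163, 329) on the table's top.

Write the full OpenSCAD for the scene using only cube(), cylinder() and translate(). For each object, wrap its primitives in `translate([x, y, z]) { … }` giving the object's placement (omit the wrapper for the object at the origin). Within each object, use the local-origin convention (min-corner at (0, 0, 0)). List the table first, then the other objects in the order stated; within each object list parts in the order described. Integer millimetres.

translate([0, 0, 651]) cube([1303, 575, 42]);
translate([54, 54, 0]) cube([82, 82, 651]);
translate([1167, 54, 0]) cube([82, 82, 651]);
translate([54, 439, 0]) cube([82, 82, 651]);
translate([1167, 439, 0]) cube([82, 82, 651]);
translate([163, 329, 693]) {
  cube([23, 207, 1942]);
  translate([747, 0, 0]) cube([23, 207, 1942]);
  translate([23, 0, 0]) cube([724, 207, 28]);
  translate([23, 0, 359]) cube([724, 207, 28]);
  translate([23, 0, 718]) cube([724, 207, 28]);
  translate([23, 0, 1077]) cube([724, 207, 28]);
  translate([23, 0, 1436]) cube([724, 207, 28]);
  translate([23, 0, 1795]) cube([724, 207, 28]);
}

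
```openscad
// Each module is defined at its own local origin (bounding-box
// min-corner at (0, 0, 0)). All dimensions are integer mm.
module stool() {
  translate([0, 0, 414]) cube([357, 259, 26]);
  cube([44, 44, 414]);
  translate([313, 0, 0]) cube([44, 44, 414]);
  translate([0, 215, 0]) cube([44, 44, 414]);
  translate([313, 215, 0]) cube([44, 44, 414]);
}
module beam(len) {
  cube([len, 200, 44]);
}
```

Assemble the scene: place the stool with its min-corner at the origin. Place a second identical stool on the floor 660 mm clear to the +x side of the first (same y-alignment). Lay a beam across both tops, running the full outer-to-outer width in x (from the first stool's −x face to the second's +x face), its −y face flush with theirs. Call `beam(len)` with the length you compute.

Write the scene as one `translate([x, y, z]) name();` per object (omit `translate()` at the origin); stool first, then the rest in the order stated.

stool();
translate([1017, 0, 0]) stool();
translate([0, 0, 440]) beam(1374);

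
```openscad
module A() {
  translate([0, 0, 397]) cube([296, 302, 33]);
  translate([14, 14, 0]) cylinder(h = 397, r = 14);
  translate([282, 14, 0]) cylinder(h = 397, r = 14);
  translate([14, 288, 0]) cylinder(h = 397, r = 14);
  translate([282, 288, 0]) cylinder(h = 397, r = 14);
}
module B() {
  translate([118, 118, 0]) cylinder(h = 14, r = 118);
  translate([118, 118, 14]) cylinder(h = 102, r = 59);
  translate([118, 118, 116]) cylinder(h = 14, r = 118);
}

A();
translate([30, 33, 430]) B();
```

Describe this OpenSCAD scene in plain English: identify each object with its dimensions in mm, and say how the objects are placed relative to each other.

A is a four-legged stool. The seat is 296×302 mm, 33 mm thick, top at z = 430 mm. It stands on four round legs, each 28 mm in diameter, from z = 0 to the seat underside, each leg's axis is inset half a diameter from the nearest pair of seat edges (so the leg's bounding box is flush with the corner).

B is a spool: two coaxial disc flanges of radius 118 mm and thickness 14 mm, joined by a core cylinder of radius 59 mm and height 102 mm. The lower flange rests on z = 0 and the three cylinders share a vertical axis.

The spool is on top of the stool, centred.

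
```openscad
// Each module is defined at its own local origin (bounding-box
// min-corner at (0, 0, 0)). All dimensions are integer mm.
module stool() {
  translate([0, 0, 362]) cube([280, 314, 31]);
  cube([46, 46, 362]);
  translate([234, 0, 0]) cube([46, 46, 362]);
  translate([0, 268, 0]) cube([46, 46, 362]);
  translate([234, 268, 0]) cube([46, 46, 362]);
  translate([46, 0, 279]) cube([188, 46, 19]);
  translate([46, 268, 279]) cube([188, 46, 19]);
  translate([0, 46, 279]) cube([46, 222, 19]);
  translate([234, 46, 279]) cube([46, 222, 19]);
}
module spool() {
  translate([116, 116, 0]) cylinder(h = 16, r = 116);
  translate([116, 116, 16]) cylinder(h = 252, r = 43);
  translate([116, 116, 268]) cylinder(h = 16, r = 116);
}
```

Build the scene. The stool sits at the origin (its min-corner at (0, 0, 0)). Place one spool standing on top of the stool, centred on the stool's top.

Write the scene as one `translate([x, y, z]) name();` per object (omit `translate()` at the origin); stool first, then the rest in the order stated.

stool();
translate([24, 41, 393]) spool();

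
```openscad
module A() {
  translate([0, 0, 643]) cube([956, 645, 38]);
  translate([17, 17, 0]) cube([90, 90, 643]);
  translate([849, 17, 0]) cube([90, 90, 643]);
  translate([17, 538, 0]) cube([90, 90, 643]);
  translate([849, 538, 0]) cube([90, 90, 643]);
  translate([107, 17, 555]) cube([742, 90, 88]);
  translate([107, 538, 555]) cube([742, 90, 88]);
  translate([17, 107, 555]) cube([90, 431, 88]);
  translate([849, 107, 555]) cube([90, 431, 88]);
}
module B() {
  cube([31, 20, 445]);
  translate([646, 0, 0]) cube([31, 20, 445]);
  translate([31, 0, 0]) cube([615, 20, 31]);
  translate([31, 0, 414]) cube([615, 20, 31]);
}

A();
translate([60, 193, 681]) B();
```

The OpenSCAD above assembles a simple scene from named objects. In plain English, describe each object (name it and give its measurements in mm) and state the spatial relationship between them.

A is a table: top 956 mm (x) × 645 mm (y), 38 mm thick, upper face at z = 681 mm, on four 90×90 mm square legs, each inset 17 mm from the nearest pair of top edges, running from z = 0 to the bottom of the top. Four apron rails, 90 mm thick and 88 mm tall, run between adjacent legs with their top edges flush with the underside of the top and their outer faces flush with the legs' outer faces.

B is a rectangular picture frame lying in the x–z plane (depth along y). The opening is 615 mm wide (x) by 383 mm tall (z), surrounded by a border 31 mm wide on all four sides. The frame is 20 mm deep and is made of two full-height vertical stiles with two horizontal rails fitted between them.

The picture frame is on top of the table.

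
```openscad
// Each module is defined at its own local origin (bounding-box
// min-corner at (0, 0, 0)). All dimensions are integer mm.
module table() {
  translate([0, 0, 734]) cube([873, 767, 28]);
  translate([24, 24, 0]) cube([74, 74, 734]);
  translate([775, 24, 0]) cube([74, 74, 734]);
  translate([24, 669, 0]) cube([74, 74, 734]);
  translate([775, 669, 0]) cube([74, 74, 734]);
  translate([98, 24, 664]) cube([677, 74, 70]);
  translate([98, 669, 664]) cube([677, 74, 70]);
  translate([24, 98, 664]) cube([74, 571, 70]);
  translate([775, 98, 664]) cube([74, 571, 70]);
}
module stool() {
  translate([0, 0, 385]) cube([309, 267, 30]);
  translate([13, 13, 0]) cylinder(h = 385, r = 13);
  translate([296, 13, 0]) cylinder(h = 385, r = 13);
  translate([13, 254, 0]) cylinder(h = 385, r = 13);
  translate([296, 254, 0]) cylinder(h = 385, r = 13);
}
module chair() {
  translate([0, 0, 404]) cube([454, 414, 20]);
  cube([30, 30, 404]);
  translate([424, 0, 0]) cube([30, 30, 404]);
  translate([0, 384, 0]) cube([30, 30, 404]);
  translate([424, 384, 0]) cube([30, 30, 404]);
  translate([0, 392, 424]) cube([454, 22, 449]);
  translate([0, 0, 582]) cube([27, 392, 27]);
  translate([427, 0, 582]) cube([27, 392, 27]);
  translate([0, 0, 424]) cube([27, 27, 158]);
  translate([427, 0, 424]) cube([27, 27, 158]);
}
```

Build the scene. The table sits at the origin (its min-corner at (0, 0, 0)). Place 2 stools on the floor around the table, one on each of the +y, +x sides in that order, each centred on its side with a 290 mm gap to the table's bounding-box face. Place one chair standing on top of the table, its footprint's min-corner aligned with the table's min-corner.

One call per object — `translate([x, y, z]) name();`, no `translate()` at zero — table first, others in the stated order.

table();
translate([282, 1057, 0]) stool();
translate([1163, 250, 0]) stool();
translate([0, 0, 762]) chair();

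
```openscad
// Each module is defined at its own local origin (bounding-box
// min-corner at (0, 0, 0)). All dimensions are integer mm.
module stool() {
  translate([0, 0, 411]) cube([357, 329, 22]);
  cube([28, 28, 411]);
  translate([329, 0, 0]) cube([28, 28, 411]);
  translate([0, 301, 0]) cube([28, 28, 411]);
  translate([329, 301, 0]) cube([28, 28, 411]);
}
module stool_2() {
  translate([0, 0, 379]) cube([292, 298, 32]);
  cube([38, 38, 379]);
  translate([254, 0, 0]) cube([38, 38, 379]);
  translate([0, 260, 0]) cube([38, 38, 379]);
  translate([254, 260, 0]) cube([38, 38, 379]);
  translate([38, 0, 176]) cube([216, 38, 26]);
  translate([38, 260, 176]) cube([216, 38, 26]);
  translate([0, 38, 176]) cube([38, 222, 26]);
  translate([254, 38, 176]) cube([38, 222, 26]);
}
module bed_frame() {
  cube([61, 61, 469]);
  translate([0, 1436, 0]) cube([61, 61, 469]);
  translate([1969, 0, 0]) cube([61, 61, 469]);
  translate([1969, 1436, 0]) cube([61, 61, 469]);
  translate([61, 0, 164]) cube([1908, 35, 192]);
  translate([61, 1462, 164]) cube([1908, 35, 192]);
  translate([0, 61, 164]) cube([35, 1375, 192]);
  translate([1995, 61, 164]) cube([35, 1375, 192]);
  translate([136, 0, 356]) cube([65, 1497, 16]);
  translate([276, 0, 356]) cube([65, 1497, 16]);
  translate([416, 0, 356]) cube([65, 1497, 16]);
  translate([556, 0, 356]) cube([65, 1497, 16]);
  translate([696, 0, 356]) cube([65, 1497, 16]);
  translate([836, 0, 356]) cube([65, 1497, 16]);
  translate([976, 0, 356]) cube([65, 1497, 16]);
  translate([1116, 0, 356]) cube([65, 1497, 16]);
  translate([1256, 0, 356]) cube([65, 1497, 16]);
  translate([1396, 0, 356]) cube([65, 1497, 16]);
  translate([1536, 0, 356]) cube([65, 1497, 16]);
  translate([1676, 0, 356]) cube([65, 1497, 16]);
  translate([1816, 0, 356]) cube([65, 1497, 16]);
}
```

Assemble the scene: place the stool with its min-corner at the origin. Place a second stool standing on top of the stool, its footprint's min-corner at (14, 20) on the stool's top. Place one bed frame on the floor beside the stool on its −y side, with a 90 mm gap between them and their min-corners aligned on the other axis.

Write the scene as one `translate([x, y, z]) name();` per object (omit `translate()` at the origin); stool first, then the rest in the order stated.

stool();
translate([14, 20, 433]) stool_2();
translate([0, -1587, 0]) bed_frame();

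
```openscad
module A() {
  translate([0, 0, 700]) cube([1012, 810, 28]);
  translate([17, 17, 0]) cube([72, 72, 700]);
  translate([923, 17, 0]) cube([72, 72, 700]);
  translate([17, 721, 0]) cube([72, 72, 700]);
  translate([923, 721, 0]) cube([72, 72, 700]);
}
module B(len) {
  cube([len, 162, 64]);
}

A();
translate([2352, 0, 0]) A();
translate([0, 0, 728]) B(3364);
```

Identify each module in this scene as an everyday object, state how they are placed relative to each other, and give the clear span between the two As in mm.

Second table starts at x = 2352; first ends at x = 1012; clear span = 2352 − 1012 = 1340 mm.

A is a table. B is a beam. A beam spans the tops of two tables. The clear span between the two tables is 1340 mm.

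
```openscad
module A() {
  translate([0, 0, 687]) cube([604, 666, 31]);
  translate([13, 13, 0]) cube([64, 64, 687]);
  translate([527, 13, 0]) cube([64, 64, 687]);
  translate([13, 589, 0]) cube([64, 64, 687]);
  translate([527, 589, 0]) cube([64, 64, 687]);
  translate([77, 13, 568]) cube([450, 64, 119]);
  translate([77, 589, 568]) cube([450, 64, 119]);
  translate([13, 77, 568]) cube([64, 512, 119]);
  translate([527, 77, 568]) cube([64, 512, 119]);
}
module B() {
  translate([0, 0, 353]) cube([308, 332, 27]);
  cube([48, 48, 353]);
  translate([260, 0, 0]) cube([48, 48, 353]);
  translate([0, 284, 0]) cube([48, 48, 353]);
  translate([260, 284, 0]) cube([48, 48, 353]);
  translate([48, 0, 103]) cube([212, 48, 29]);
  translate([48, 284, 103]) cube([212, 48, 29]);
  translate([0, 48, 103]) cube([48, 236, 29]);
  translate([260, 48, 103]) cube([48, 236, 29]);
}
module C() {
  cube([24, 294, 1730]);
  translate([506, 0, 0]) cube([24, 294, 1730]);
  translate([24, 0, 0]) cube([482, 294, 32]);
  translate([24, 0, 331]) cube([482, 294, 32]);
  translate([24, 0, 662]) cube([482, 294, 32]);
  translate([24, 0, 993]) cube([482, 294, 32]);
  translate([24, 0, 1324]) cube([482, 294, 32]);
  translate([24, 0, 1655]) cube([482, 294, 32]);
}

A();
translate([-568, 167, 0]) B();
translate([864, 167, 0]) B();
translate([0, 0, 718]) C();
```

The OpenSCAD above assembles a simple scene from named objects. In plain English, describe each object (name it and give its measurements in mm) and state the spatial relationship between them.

A is a rectangular dining table. The top is 604×666×31 mm with its upper surface at z = 718 mm. It stands on four 64×64 mm square legs, each inset 13 mm from the nearest pair of top edges, running from the floor to the underside of the top. Four apron rails, 64 mm thick and 119 mm tall, run between adjacent legs with their top edges flush with the underside of the top and their outer faces flush with the legs' outer faces.

B is a four-legged stool. The seat is a 308×332×27 mm slab whose top surface is at z = 380 mm; four square legs, each 48×48 mm in cross-section, run from the floor (z = 0) to the underside of the seat, each flush with a corner of the seat. Four stretchers, 48 mm wide and 29 mm tall, connect adjacent legs with their undersides at z = 103 mm, each running between the inner faces of the legs it joins and aligned with the legs' outer faces on the other axis.

C is an open bookshelf. Two side panels, each 24 mm thick, 294 mm deep and 1730 mm tall, stand 530 mm apart (outside-to-outside). Between them sit 6 shelves, each 32 mm thick and 294 mm deep, spanning the full gap between the sides. The bottom shelf rests on the floor (its underside at z = 0) and the clear gap between one shelf's top and the next shelf's underside is 299 mm.

Two stools sit around the table at the −x, +x sides. The bookshelf is on top of the table.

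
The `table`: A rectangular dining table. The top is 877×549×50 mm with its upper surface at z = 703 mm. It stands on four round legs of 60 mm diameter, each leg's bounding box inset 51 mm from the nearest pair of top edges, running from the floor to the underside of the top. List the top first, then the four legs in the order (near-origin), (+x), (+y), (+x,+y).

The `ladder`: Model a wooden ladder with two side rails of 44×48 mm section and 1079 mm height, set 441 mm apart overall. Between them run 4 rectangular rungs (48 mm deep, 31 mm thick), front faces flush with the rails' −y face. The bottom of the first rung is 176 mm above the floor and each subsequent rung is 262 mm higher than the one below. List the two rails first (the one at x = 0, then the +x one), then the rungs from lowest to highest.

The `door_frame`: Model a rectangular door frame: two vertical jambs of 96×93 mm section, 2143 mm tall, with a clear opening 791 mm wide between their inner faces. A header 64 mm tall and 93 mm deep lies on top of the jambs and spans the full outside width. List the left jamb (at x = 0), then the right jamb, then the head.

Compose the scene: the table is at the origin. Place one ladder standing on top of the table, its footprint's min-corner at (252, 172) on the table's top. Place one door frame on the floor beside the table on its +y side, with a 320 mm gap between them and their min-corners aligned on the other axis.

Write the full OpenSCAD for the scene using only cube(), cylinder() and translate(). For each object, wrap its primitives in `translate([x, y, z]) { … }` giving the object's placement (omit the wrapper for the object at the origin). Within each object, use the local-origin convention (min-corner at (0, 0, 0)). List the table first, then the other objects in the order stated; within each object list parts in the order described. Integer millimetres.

translate([0, 0, 653]) cube([877, 549, 50]);
translate([81, 81, 0]) cylinder(h = 653, r = 30);
translate([796, 81, 0]) cylinder(h = 653, r = 30);
translate([81, 468, 0]) cylinder(h = 653, r = 30);
translate([796, 468, 0]) cylinder(h = 653, r = 30);
translate([252, 172, 703]) {
  cube([44, 48, 1079]);
  translate([397, 0, 0]) cube([44, 48, 1079]);
  translate([44, 0, 176]) cube([353, 48, 31]);
  translate([44, 0, 438]) cube([353, 48, 31]);
  translate([44, 0, 700]) cube([353, 48, 31]);
  translate([44, 0, 962]) cube([353, 48, 31]);
}
translate([0, 869, 0]) {
  cube([96, 93, 2143]);
  translate([887, 0, 0]) cube([96, 93, 2143]);
  translate([0, 0, 2143]) cube([983, 93, 64]);
}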